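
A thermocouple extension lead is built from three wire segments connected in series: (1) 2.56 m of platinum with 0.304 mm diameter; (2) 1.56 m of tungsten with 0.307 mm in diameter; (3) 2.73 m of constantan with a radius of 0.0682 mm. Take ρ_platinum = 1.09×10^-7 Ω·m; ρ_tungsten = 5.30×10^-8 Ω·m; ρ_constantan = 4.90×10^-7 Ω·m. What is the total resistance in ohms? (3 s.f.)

Seg 1: A = π(d/2)² = π(1.5200e-04 m)² = 7.258e-08 m²
R_1 = (1.09×10^-7)(2.56)/(7.258e-08) = 3.844 Ω
Seg 2: A = π(d/2)² = π(1.5350e-04 m)² = 7.402e-08 m²
R_2 = (5.30×10^-8)(1.56)/(7.402e-08) = 1.117 Ω
Seg 3: A = πr² = π(6.8200e-05 m)² = 1.461e-08 m²
R_3 = (4.90×10^-7)(2.73)/(1.461e-08) = 91.55 Ω
R_total = R_1 + R_2 + R_3 = 96.5 Ω

96.5 Ω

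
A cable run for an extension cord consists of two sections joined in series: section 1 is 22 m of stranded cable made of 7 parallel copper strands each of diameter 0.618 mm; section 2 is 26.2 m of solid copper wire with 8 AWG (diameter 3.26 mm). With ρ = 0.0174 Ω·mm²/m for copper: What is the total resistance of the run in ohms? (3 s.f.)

ρ = 0.0174 Ω·mm²/m = 1.74×10^-8 Ω·m
Section 1: A_strand = π(3.0900e-04)² = 3.000e-07 m²; R₁ = ρL/(N·A_s) = (1.74×10^-8)(22)/(7×3.000e-07) = 0.1823 Ω
Section 2: A = π(3.26/2 mm)² = π(1.6300e-03 m)² = 8.347e-06 m²
R₂ = (1.74×10^-8)(26.2)/(8.347e-06) = 0.05462 Ω
R = R₁ + R₂ = 0.237 Ω

0.237 Ω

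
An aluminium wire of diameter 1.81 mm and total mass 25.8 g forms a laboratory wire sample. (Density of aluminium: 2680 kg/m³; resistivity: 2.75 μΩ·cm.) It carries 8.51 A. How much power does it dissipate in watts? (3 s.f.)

ρ = 2.75 μΩ·cm = 2.75×10^-8 Ω·m
A = π(d/2)² = π(9.0500e-04 m)² = 2.5730e-06 m²
L = m/(density·A) = 0.0258/(2680×2.5730e-06) = 3.741 m
R = ρL/A = (2.75×10^-8)(3.741)/(2.5730e-06) = 0.03999 Ω
P = I²R = (8.51)² × 0.03999 = 2.90 W

2.90 W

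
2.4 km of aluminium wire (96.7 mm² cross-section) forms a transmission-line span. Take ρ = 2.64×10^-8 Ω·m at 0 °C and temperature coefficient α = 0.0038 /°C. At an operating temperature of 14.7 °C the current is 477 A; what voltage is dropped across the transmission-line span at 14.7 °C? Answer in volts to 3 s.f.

A = 96.7 mm² = 9.670e-05 m²
R₍0₎ = ρL/A = (2.64×10^-8)(2400)/(9.670e-05) = 0.6552 Ω
R₍14.7₎ = R₍0₎(1 + αΔT) = 0.6552 × (1 + 0.0038×14.7) = 0.6918 Ω
V = IR = 477 × 0.6918 = 330 V

330 V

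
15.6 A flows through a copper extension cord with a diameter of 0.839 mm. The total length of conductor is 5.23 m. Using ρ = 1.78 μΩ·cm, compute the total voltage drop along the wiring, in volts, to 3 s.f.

ρ = 1.78 μΩ·cm = 1.78×10^-8 Ω·m
A = π(d/2)² = π(4.1950e-04 m)² = 5.529e-07 m²
R = ρL/A = (1.78×10^-8)(5.23)/(5.529e-07) = 0.1684 Ω
V = IR = 15.6 × 0.1684 = 2.63 V

2.63 V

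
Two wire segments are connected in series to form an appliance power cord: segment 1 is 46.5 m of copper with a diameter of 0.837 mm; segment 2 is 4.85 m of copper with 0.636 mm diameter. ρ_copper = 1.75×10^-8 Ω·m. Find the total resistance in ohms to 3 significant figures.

Segment 1: A = π(d/2)² = π(4.1850e-04 m)² = 5.502e-07 m²
R₁ = ρL/A = (1.75×10^-8)(46.5)/(5.502e-07) = 1.479 Ω
Segment 2: A = π(d/2)² = π(3.1800e-04 m)² = 3.177e-07 m²
R₂ = (1.75×10^-8)(4.85)/(3.177e-07) = 0.2672 Ω
R = R₁ + R₂ = 1.75 Ω

1.75 Ω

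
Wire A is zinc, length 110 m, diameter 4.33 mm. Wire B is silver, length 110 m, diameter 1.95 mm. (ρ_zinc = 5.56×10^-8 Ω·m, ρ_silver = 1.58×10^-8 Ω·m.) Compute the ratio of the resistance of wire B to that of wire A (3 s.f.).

R ∝ ρL/d², so R_B/R_A = (ρ_B/ρ_A) × (d_A/d_B)²
= (1.58×10^-8/5.56×10^-8) × (4.33/1.95)² = 1.40

1.40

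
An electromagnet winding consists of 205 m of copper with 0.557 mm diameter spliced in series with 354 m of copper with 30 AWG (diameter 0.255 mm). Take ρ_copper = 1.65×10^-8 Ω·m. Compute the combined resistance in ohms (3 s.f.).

128 Ω

Segment 1: A = π(d/2)² = π(2.7850e-04 m)² = 2.437e-07 m²
R₁ = ρL/A = (1.65×10^-8)(205)/(2.437e-07) = 13.88 Ω
Segment 2: A = π(0.255/2 mm)² = π(1.2750e-04 m)² = 5.107e-08 m²
R₂ = (1.65×10^-8)(354)/(5.107e-08) = 114.4 Ω
R = R₁ + R₂ = 128 Ω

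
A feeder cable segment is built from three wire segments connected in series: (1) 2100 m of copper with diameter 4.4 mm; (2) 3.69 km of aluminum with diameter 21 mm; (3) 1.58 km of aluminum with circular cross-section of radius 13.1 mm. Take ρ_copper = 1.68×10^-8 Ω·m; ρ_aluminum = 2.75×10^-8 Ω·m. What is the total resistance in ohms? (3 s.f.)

2.69 Ω

Seg 1: A = π(d/2)² = π(2.2000e-03 m)² = 1.521e-05 m²
R_1 = (1.68×10^-8)(2100)/(1.521e-05) = 2.32 Ω
Seg 2: A = π(d/2)² = π(1.0500e-02 m)² = 3.464e-04 m²
R_2 = (2.75×10^-8)(3690)/(3.464e-04) = 0.293 Ω
Seg 3: A = πr² = π(1.3100e-02 m)² = 5.391e-04 m²
R_3 = (2.75×10^-8)(1580)/(5.391e-04) = 0.08059 Ω
R_total = R_1 + R_2 + R_3 = 2.69 Ω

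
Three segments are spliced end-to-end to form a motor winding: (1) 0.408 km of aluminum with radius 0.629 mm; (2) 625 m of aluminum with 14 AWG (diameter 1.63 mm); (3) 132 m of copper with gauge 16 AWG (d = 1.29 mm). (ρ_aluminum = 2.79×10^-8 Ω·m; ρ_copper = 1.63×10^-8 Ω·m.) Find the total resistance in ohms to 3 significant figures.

19.2 Ω

Seg 1: A = πr² = π(6.2900e-04 m)² = 1.243e-06 m²
R_1 = (2.79×10^-8)(408)/(1.243e-06) = 9.158 Ω
Seg 2: A = π(1.63/2 mm)² = π(8.1500e-04 m)² = 2.087e-06 m²
R_2 = (2.79×10^-8)(625)/(2.087e-06) = 8.356 Ω
Seg 3: A = π(1.29/2 mm)² = π(6.4500e-04 m)² = 1.307e-06 m²
R_3 = (1.63×10^-8)(132)/(1.307e-06) = 1.646 Ω
R_total = R_1 + R_2 + R_3 = 19.2 Ω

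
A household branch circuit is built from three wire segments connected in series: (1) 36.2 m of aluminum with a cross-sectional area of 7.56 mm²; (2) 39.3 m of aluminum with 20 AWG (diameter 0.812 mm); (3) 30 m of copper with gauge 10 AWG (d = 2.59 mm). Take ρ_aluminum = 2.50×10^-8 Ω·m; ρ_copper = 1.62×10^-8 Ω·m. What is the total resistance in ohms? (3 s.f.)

Seg 1: A = 7.56 mm² = 7.560e-06 m²
R_1 = (2.50×10^-8)(36.2)/(7.560e-06) = 0.1197 Ω
Seg 2: A = π(0.812/2 mm)² = π(4.0600e-04 m)² = 5.178e-07 m²
R_2 = (2.50×10^-8)(39.3)/(5.178e-07) = 1.897 Ω
Seg 3: A = π(2.59/2 mm)² = π(1.2950e-03 m)² = 5.269e-06 m²
R_3 = (1.62×10^-8)(30)/(5.269e-06) = 0.09225 Ω
R_total = R_1 + R_2 + R_3 = 2.11 Ω

2.11 Ω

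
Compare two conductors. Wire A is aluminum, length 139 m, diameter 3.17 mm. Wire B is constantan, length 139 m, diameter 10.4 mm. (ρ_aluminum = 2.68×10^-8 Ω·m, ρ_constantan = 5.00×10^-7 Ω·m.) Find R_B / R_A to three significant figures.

R ∝ ρL/d², so R_B/R_A = (ρ_B/ρ_A) × (d_A/d_B)²
= (5.00×10^-7/2.68×10^-8) × (3.17/10.4)² = 1.73

1.73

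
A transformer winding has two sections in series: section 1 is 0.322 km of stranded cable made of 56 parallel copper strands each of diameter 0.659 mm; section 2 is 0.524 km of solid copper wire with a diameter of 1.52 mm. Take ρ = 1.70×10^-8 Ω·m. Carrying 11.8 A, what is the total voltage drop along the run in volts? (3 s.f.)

Section 1: A_strand = π(3.2950e-04)² = 3.411e-07 m²; R₁ = ρL/(N·A_s) = (1.70×10^-8)(322)/(56×3.411e-07) = 0.2866 Ω
Section 2: A = π(d/2)² = π(7.6000e-04 m)² = 1.815e-06 m²
R₂ = (1.70×10^-8)(524)/(1.815e-06) = 4.909 Ω
R = R₁ + R₂ = 5.196 Ω
V = IR = 11.8 × 5.196 = 61.3 V

61.3 V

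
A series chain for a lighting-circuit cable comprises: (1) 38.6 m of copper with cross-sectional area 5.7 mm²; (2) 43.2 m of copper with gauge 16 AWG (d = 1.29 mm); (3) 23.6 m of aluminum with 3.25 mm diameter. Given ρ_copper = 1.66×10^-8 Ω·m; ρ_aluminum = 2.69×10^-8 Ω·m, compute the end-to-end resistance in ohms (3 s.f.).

0.738 Ω

Seg 1: A = 5.7 mm² = 5.700e-06 m²
R_1 = (1.66×10^-8)(38.6)/(5.700e-06) = 0.1124 Ω
Seg 2: A = π(1.29/2 mm)² = π(6.4500e-04 m)² = 1.307e-06 m²
R_2 = (1.66×10^-8)(43.2)/(1.307e-06) = 0.5487 Ω
Seg 3: A = π(d/2)² = π(1.6250e-03 m)² = 8.296e-06 m²
R_3 = (2.69×10^-8)(23.6)/(8.296e-06) = 0.07653 Ω
R_total = R_1 + R_2 + R_3 = 0.738 Ω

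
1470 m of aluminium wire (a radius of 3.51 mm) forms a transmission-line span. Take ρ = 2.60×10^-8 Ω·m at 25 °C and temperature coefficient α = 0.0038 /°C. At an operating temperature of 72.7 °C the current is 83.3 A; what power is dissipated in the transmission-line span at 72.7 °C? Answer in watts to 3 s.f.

A = πr² = π(3.5100e-03 m)² = 3.870e-05 m²
R₍25₎ = ρL/A = (2.60×10^-8)(1470)/(3.870e-05) = 0.9875 Ω
R₍72.7₎ = R₍25₎(1 + αΔT) = 0.9875 × (1 + 0.0038×47.7) = 1.166 Ω
P = I²R = (83.3)² × 1.166 = 8090 W

8090 W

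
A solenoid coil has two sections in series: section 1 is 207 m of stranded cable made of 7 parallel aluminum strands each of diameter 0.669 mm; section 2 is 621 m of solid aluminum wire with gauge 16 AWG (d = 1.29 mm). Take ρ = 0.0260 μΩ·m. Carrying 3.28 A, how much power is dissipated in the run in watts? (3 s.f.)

156 W

ρ = 0.0260 μΩ·m = 2.60×10^-8 Ω·m
Section 1: A_strand = π(3.3450e-04)² = 3.515e-07 m²; R₁ = ρL/(N·A_s) = (2.60×10^-8)(207)/(7×3.515e-07) = 2.187 Ω
Section 2: A = π(1.29/2 mm)² = π(6.4500e-04 m)² = 1.307e-06 m²
R₂ = (2.60×10^-8)(621)/(1.307e-06) = 12.35 Ω
R = R₁ + R₂ = 14.54 Ω
P = I²R = (3.28)² × 14.54 = 156 W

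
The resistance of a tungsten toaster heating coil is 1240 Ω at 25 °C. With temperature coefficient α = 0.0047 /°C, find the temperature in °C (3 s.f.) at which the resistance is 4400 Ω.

567 °C

R = R₀(1 + α(T − T₀)) ⇒ T = T₀ + (R/R₀ − 1)/α
T = 25 + (4400/1240 − 1)/0.0047 = 25 + (2.548)/0.0047 = 567 °C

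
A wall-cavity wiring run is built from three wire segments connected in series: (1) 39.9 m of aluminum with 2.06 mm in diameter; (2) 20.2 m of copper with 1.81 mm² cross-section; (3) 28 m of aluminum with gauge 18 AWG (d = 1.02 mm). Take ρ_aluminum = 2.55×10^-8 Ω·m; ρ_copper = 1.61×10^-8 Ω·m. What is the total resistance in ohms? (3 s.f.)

1.36 Ω

Seg 1: A = π(d/2)² = π(1.0300e-03 m)² = 3.333e-06 m²
R_1 = (2.55×10^-8)(39.9)/(3.333e-06) = 0.3053 Ω
Seg 2: A = 1.81 mm² = 1.810e-06 m²
R_2 = (1.61×10^-8)(20.2)/(1.810e-06) = 0.1797 Ω
Seg 3: A = π(1.02/2 mm)² = π(5.1000e-04 m)² = 8.171e-07 m²
R_3 = (2.55×10^-8)(28)/(8.171e-07) = 0.8738 Ω
R_total = R_1 + R_2 + R_3 = 1.36 Ω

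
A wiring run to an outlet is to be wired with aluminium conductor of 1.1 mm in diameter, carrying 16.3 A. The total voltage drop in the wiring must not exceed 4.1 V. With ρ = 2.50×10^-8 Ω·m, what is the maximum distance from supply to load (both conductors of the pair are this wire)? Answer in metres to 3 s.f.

A = π(d/2)² = π(5.5000e-04 m)² = 9.503e-07 m²
L_max = V_max·A/(2·ρI) = (4.1)(9.503e-07)/(2×2.50×10^-8×16.3) = 4.78 m

4.78 m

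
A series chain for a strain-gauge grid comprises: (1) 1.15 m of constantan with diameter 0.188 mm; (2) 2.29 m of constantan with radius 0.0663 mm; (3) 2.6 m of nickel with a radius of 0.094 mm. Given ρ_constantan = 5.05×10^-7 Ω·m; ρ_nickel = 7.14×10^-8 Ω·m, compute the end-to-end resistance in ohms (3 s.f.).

Seg 1: A = π(d/2)² = π(9.4000e-05 m)² = 2.776e-08 m²
R_1 = (5.05×10^-7)(1.15)/(2.776e-08) = 20.92 Ω
Seg 2: A = πr² = π(6.6300e-05 m)² = 1.381e-08 m²
R_2 = (5.05×10^-7)(2.29)/(1.381e-08) = 83.74 Ω
Seg 3: A = πr² = π(9.4000e-05 m)² = 2.776e-08 m²
R_3 = (7.14×10^-8)(2.6)/(2.776e-08) = 6.688 Ω
R_total = R_1 + R_2 + R_3 = 111 Ω

111 Ω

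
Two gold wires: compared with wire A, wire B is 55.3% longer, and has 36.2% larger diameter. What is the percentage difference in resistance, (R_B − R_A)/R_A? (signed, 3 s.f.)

R ∝ L/d², so R_B/R_A = (1 + 55.3/100) × (1 + 36.2/100)⁻²
= 1.553 × 0.5391 = 0.8372
(R_B − R_A)/R_A = 0.8372 − 1 = -16.3%

-16.3%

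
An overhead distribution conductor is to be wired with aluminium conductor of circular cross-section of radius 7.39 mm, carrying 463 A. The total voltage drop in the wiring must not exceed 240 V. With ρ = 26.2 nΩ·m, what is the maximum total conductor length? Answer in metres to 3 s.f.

3390 m

ρ = 26.2 nΩ·m = 2.62×10^-8 Ω·m
A = πr² = π(7.3900e-03 m)² = 1.716e-04 m²
L_max = V_max·A/(1·ρI) = (240)(1.716e-04)/(2.62×10^-8×463) = 3390 m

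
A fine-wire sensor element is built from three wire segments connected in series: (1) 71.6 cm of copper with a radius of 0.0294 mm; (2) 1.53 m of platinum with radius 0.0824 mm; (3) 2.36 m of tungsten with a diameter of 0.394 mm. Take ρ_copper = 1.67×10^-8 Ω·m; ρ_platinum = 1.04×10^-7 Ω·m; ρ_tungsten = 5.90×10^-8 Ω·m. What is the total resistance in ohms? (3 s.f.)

13.0 Ω

Seg 1: A = πr² = π(2.9400e-05 m)² = 2.715e-09 m²
R_1 = (1.67×10^-8)(0.716)/(2.715e-09) = 4.403 Ω
Seg 2: A = πr² = π(8.2400e-05 m)² = 2.133e-08 m²
R_2 = (1.04×10^-7)(1.53)/(2.133e-08) = 7.46 Ω
Seg 3: A = π(d/2)² = π(1.9700e-04 m)² = 1.219e-07 m²
R_3 = (5.90×10^-8)(2.36)/(1.219e-07) = 1.142 Ω
R_total = R_1 + R_2 + R_3 = 13.0 Ω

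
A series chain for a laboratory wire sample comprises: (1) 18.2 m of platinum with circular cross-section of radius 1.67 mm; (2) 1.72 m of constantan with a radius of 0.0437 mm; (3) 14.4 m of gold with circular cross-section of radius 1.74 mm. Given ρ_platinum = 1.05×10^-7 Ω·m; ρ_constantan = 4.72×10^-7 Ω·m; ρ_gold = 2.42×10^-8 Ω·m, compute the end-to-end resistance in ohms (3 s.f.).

136 Ω

Seg 1: A = πr² = π(1.6700e-03 m)² = 8.762e-06 m²
R_1 = (1.05×10^-7)(18.2)/(8.762e-06) = 0.2181 Ω
Seg 2: A = πr² = π(4.3700e-05 m)² = 5.999e-09 m²
R_2 = (4.72×10^-7)(1.72)/(5.999e-09) = 135.3 Ω
Seg 3: A = πr² = π(1.7400e-03 m)² = 9.511e-06 m²
R_3 = (2.42×10^-8)(14.4)/(9.511e-06) = 0.03664 Ω
R_total = R_1 + R_2 + R_3 = 136 Ω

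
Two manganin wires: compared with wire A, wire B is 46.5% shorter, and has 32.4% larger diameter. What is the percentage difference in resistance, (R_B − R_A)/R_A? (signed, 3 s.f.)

R ∝ L/d², so R_B/R_A = (1 − 46.5/100) × (1 + 32.4/100)⁻²
= 0.535 × 0.5705 = 0.3052
(R_B − R_A)/R_A = 0.3052 − 1 = -69.5%

-69.5%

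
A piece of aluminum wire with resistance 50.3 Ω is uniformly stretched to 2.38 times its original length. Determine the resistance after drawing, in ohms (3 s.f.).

Volume constant ⇒ A' = A/k with k = 2.38. R' = ρ(kL)/(A/k) = k²R.
R' = 5.664 × 50.3 = 285 Ω

285 Ω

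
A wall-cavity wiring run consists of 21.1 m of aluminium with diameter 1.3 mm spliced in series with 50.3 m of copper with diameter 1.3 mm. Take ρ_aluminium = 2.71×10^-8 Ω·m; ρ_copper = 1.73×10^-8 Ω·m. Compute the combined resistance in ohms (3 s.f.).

1.09 Ω

Segment 1: A = π(d/2)² = π(6.5000e-04 m)² = 1.327e-06 m²
R₁ = ρL/A = (2.71×10^-8)(21.1)/(1.327e-06) = 0.4308 Ω
R₂ = (1.73×10^-8)(50.3)/(1.327e-06) = 0.6556 Ω
R = R₁ + R₂ = 1.09 Ω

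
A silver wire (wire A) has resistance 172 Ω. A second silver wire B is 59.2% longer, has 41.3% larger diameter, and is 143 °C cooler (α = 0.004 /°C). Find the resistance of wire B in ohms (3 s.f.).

R ∝ ρL/d² with ρ ∝ (1+αΔT), so R_B/R_A = (1 + 59.2/100) × (1 + 41.3/100)⁻² × (1 − 0.004×143)
= 1.592 × 0.5009 × 0.428 = 0.3413
R_B = 0.3413 × 172 = 58.7 Ω

58.7 Ω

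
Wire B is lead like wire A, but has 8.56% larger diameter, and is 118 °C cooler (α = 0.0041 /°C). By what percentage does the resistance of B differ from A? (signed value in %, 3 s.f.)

-56.2%

R ∝ ρL/d² with ρ ∝ (1+αΔT), so R_B/R_A = (1 + 8.56/100)⁻² × (1 − 0.0041×118)
= 0.8485 × 0.5162 = 0.438
(R_B − R_A)/R_A = 0.438 − 1 = -56.2%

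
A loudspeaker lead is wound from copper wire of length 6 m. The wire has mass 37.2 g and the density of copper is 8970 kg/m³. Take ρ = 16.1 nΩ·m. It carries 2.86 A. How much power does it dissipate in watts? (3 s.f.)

ρ = 16.1 nΩ·m = 1.61×10^-8 Ω·m
A = m/(density·L) = 0.0372/(8970×6) = 6.9119e-07 m²
R = ρL/A = (1.61×10^-8)(6)/(6.9119e-07) = 0.1398 Ω
P = I²R = (2.86)² × 0.1398 = 1.14 W

1.14 W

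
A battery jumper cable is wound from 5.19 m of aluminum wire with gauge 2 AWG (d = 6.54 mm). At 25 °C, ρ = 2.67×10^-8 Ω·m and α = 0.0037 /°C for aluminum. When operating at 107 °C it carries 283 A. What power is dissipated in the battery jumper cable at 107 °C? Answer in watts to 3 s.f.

431 W

A = π(6.54/2 mm)² = π(3.2700e-03 m)² = 3.359e-05 m²
R₍25₎ = ρL/A = (2.67×10^-8)(5.19)/(3.359e-05) = 0.004125 Ω
R₍107₎ = R₍25₎(1 + αΔT) = 0.004125 × (1 + 0.0037×82) = 0.005377 Ω
P = I²R = (283)² × 0.005377 = 431 W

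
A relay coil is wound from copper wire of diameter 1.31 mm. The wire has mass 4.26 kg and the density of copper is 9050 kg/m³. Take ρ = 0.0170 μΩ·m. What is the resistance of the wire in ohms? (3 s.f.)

4.40 Ω

ρ = 0.0170 μΩ·m = 1.70×10^-8 Ω·m
A = π(d/2)² = π(6.5500e-04 m)² = 1.3478e-06 m²
L = m/(density·A) = 4.26/(9050×1.3478e-06) = 349.2 m
R = ρL/A = (1.70×10^-8)(349.2)/(1.3478e-06) = 4.40 Ω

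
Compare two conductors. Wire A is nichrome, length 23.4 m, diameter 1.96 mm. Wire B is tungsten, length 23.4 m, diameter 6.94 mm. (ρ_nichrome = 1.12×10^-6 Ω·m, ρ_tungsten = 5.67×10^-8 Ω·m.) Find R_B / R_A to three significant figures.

0.00404

R ∝ ρL/d², so R_B/R_A = (ρ_B/ρ_A) × (d_A/d_B)²
= (5.67×10^-8/1.12×10^-6) × (1.96/6.94)² = 0.00404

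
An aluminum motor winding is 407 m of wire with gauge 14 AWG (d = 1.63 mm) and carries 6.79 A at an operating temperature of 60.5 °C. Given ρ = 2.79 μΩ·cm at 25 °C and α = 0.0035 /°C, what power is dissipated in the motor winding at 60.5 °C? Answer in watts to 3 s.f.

282 W

ρ = 2.79 μΩ·cm = 2.79×10^-8 Ω·m
A = π(1.63/2 mm)² = π(8.1500e-04 m)² = 2.087e-06 m²
R₍25₎ = ρL/A = (2.79×10^-8)(407)/(2.087e-06) = 5.442 Ω
R₍60.5₎ = R₍25₎(1 + αΔT) = 5.442 × (1 + 0.0035×35.5) = 6.118 Ω
P = I²R = (6.79)² × 6.118 = 282 W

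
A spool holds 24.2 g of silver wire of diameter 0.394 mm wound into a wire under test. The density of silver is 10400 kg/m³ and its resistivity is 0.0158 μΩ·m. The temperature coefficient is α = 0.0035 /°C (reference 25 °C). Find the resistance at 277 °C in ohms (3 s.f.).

ρ = 0.0158 μΩ·m = 1.58×10^-8 Ω·m
A = π(d/2)² = π(1.9700e-04 m)² = 1.2192e-07 m²
L = m/(density·A) = 0.0242/(10400×1.2192e-07) = 19.09 m
R = ρL/A = (1.58×10^-8)(19.09)/(1.2192e-07) = 2.473 Ω
R(277 °C) = 2.473 × (1 + 0.0035×252) = 4.65 Ω

4.65 Ω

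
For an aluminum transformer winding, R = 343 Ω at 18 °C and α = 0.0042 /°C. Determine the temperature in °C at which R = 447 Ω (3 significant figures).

R = R₀(1 + α(T − T₀)) ⇒ T = T₀ + (R/R₀ − 1)/α
T = 18 + (447/343 − 1)/0.0042 = 18 + (0.3032)/0.0042 = 90.2 °C

90.2 °C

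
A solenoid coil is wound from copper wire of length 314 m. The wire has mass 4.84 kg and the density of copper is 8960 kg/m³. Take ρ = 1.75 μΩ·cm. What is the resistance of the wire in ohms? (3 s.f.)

ρ = 1.75 μΩ·cm = 1.75×10^-8 Ω·m
A = m/(density·L) = 4.84/(8960×314) = 1.7203e-06 m²
R = ρL/A = (1.75×10^-8)(314)/(1.7203e-06) = 3.19 Ω

3.19 Ω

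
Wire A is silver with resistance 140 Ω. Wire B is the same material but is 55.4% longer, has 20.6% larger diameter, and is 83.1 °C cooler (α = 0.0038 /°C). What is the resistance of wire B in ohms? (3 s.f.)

R ∝ ρL/d² with ρ ∝ (1+αΔT), so R_B/R_A = (1 + 55.4/100) × (1 + 20.6/100)⁻² × (1 − 0.0038×83.1)
= 1.554 × 0.6875 × 0.6842 = 0.7311
R_B = 0.7311 × 140 = 102 Ω

102 Ω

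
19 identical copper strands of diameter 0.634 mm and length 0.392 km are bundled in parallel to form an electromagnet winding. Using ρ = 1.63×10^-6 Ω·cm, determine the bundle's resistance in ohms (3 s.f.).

1.07 Ω

ρ = 1.63×10^-6 Ω·cm = 1.63×10^-8 Ω·m
A_strand = π(3.1700e-04 m)² = 3.157e-07 m²
R_strand = ρL/A = (1.63×10^-8)(392)/(3.157e-07) = 20.24 Ω
R_total = R_strand/N = 20.24/19 = 1.07 Ω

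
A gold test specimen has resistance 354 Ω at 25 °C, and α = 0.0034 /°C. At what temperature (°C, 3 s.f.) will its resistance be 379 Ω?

R = R₀(1 + α(T − T₀)) ⇒ T = T₀ + (R/R₀ − 1)/α
T = 25 + (379/354 − 1)/0.0034 = 25 + (0.07062)/0.0034 = 45.8 °C

45.8 °C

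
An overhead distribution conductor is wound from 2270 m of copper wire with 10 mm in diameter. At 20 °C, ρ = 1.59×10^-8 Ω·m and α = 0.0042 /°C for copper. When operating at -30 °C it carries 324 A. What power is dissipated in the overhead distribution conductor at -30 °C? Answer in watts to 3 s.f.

38100 W

A = π(d/2)² = π(5.0000e-03 m)² = 7.854e-05 m²
R₍20₎ = ρL/A = (1.59×10^-8)(2270)/(7.854e-05) = 0.4596 Ω
R₍-30₎ = R₍20₎(1 + αΔT) = 0.4596 × (1 + 0.0042×-50) = 0.363 Ω
P = I²R = (324)² × 0.363 = 38100 W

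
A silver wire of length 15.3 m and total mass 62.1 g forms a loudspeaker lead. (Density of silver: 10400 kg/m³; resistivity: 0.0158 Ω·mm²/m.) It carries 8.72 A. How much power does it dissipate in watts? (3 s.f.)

47.1 W

ρ = 0.0158 Ω·mm²/m = 1.58×10^-8 Ω·m
A = m/(density·L) = 0.0621/(10400×15.3) = 3.9027e-07 m²
R = ρL/A = (1.58×10^-8)(15.3)/(3.9027e-07) = 0.6194 Ω
P = I²R = (8.72)² × 0.6194 = 47.1 W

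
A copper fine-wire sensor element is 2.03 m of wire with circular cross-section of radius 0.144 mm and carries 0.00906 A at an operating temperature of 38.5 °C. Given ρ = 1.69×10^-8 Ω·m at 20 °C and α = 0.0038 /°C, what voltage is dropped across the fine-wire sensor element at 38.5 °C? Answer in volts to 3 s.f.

0.00511 V

A = πr² = π(1.4400e-04 m)² = 6.514e-08 m²
R₍20₎ = ρL/A = (1.69×10^-8)(2.03)/(6.514e-08) = 0.5266 Ω
R₍38.5₎ = R₍20₎(1 + αΔT) = 0.5266 × (1 + 0.0038×18.5) = 0.5637 Ω
V = IR = 0.00906 × 0.5637 = 0.00511 V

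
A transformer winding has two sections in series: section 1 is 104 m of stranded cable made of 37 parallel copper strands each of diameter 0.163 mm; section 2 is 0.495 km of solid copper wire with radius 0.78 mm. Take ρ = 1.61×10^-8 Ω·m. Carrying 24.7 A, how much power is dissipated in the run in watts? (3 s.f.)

3870 W

Section 1: A_strand = π(8.1500e-05)² = 2.087e-08 m²; R₁ = ρL/(N·A_s) = (1.61×10^-8)(104)/(37×2.087e-08) = 2.169 Ω
Section 2: A = πr² = π(7.8000e-04 m)² = 1.911e-06 m²
R₂ = (1.61×10^-8)(495)/(1.911e-06) = 4.17 Ω
R = R₁ + R₂ = 6.338 Ω
P = I²R = (24.7)² × 6.338 = 3870 W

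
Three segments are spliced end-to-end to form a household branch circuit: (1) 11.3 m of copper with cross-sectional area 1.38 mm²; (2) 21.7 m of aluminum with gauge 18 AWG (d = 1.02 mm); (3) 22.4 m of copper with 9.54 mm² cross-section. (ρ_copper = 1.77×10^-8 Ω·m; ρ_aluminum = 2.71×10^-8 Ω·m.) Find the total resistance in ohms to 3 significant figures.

0.906 Ω

Seg 1: A = 1.38 mm² = 1.380e-06 m²
R_1 = (1.77×10^-8)(11.3)/(1.380e-06) = 0.1449 Ω
Seg 2: A = π(1.02/2 mm)² = π(5.1000e-04 m)² = 8.171e-07 m²
R_2 = (2.71×10^-8)(21.7)/(8.171e-07) = 0.7197 Ω
Seg 3: A = 9.54 mm² = 9.540e-06 m²
R_3 = (1.77×10^-8)(22.4)/(9.540e-06) = 0.04156 Ω
R_total = R_1 + R_2 + R_3 = 0.906 Ω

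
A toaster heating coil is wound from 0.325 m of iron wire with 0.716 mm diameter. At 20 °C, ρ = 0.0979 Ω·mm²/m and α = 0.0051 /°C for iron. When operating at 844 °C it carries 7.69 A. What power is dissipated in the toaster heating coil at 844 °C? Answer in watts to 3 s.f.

ρ = 0.0979 Ω·mm²/m = 9.79×10^-8 Ω·m
A = π(d/2)² = π(3.5800e-04 m)² = 4.026e-07 m²
R₍20₎ = ρL/A = (9.79×10^-8)(0.325)/(4.026e-07) = 0.07902 Ω
R₍844₎ = R₍20₎(1 + αΔT) = 0.07902 × (1 + 0.0051×824) = 0.4111 Ω
P = I²R = (7.69)² × 0.4111 = 24.3 W

24.3 W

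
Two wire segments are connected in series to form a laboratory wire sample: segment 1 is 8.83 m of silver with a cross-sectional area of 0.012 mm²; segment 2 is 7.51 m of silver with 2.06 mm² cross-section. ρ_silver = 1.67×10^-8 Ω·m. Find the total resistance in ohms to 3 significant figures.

Segment 1: A = 0.012 mm² = 1.200e-08 m²
R₁ = ρL/A = (1.67×10^-8)(8.83)/(1.200e-08) = 12.29 Ω
Segment 2: A = 2.06 mm² = 2.060e-06 m²
R₂ = (1.67×10^-8)(7.51)/(2.060e-06) = 0.06088 Ω
R = R₁ + R₂ = 12.3 Ω

12.3 Ω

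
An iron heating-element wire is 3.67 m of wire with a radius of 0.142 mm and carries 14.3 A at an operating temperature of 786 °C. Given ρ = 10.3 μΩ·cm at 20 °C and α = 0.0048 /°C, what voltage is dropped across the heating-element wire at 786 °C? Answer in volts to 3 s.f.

399 V

ρ = 10.3 μΩ·cm = 1.03×10^-7 Ω·m
A = πr² = π(1.4200e-04 m)² = 6.335e-08 m²
R₍20₎ = ρL/A = (1.03×10^-7)(3.67)/(6.335e-08) = 5.967 Ω
R₍786₎ = R₍20₎(1 + αΔT) = 5.967 × (1 + 0.0048×766) = 27.91 Ω
V = IR = 14.3 × 27.91 = 399 V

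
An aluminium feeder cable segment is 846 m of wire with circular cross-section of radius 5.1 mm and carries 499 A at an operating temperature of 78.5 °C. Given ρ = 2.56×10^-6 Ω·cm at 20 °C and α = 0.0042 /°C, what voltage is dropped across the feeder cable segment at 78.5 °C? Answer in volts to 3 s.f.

ρ = 2.56×10^-6 Ω·cm = 2.56×10^-8 Ω·m
A = πr² = π(5.1000e-03 m)² = 8.171e-05 m²
R₍20₎ = ρL/A = (2.56×10^-8)(846)/(8.171e-05) = 0.265 Ω
R₍78.5₎ = R₍20₎(1 + αΔT) = 0.265 × (1 + 0.0042×58.5) = 0.3302 Ω
V = IR = 499 × 0.3302 = 165 V

165 V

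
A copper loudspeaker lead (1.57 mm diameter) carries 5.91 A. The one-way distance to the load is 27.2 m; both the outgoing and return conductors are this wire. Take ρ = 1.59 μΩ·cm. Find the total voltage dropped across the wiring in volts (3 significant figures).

2.64 V

ρ = 1.59 μΩ·cm = 1.59×10^-8 Ω·m
A = π(d/2)² = π(7.8500e-04 m)² = 1.936e-06 m²
Total conductor length (both ways) L = 2 × 27.2 = 54.4 m
R = ρL/A = (1.59×10^-8)(54.4)/(1.936e-06) = 0.4468 Ω
V = IR = 5.91 × 0.4468 = 2.64 V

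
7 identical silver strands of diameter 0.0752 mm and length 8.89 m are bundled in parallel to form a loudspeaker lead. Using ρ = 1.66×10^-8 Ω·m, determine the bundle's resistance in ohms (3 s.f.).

4.75 Ω

A_strand = π(3.7600e-05 m)² = 4.441e-09 m²
R_strand = ρL/A = (1.66×10^-8)(8.89)/(4.441e-09) = 33.23 Ω
R_total = R_strand/N = 33.23/7 = 4.75 Ω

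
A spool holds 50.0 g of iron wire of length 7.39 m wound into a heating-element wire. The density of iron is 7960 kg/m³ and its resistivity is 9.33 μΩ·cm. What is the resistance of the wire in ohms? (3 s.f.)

ρ = 9.33 μΩ·cm = 9.33×10^-8 Ω·m
A = m/(density·L) = 0.05/(7960×7.39) = 8.4999e-07 m²
R = ρL/A = (9.33×10^-8)(7.39)/(8.4999e-07) = 0.811 Ω

0.811 Ω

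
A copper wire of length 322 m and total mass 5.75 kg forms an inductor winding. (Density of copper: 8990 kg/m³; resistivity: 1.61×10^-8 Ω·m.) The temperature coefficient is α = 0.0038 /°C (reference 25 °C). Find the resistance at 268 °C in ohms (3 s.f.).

5.02 Ω

A = m/(density·L) = 5.75/(8990×322) = 1.9863e-06 m²
R = ρL/A = (1.61×10^-8)(322)/(1.9863e-06) = 2.61 Ω
R(268 °C) = 2.61 × (1 + 0.0038×243) = 5.02 Ω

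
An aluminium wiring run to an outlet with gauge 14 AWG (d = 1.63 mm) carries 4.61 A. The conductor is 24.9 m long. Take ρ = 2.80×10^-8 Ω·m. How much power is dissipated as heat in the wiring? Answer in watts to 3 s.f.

7.10 W

A = π(1.63/2 mm)² = π(8.1500e-04 m)² = 2.087e-06 m²
R = ρL/A = (2.80×10^-8)(24.9)/(2.087e-06) = 0.3341 Ω
P = I²R = (4.61)² × 0.3341 = 7.10 W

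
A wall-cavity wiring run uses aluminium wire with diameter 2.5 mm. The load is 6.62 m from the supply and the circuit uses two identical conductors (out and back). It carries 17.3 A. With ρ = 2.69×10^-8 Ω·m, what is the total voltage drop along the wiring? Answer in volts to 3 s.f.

A = π(d/2)² = π(1.2500e-03 m)² = 4.909e-06 m²
Total conductor length (both ways) L = 2 × 6.62 = 13.24 m
R = ρL/A = (2.69×10^-8)(13.24)/(4.909e-06) = 0.07256 Ω
V = IR = 17.3 × 0.07256 = 1.26 V

1.26 V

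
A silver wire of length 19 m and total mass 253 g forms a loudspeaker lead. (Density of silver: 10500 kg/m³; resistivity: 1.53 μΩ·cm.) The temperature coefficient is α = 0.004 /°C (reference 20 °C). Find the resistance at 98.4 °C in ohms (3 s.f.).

0.301 Ω

ρ = 1.53 μΩ·cm = 1.53×10^-8 Ω·m
A = m/(density·L) = 0.253/(10500×19) = 1.2682e-06 m²
R = ρL/A = (1.53×10^-8)(19)/(1.2682e-06) = 0.2292 Ω
R(98.4 °C) = 0.2292 × (1 + 0.004×78.4) = 0.301 Ω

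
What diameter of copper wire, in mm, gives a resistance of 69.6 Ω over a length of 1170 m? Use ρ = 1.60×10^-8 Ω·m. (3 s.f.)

0.585 mm

A = ρL/R = (1.60×10^-8)(1170)/(69.6) = 2.690e-07 m²
d = 2√(A/π) = 5.852e-04 m = 0.585 mm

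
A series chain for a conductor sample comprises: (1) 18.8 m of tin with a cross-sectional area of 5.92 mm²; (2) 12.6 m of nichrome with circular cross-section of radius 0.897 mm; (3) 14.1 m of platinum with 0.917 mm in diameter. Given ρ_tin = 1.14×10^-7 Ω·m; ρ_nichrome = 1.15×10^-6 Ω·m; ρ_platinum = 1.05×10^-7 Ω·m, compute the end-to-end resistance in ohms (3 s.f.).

8.34 Ω

Seg 1: A = 5.92 mm² = 5.920e-06 m²
R_1 = (1.14×10^-7)(18.8)/(5.920e-06) = 0.362 Ω
Seg 2: A = πr² = π(8.9700e-04 m)² = 2.528e-06 m²
R_2 = (1.15×10^-6)(12.6)/(2.528e-06) = 5.732 Ω
Seg 3: A = π(d/2)² = π(4.5850e-04 m)² = 6.604e-07 m²
R_3 = (1.05×10^-7)(14.1)/(6.604e-07) = 2.242 Ω
R_total = R_1 + R_2 + R_3 = 8.34 Ω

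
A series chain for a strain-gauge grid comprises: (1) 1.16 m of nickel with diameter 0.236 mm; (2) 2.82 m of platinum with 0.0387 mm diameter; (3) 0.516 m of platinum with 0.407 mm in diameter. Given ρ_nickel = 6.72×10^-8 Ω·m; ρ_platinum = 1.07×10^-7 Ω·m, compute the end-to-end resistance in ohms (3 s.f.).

Seg 1: A = π(d/2)² = π(1.1800e-04 m)² = 4.374e-08 m²
R_1 = (6.72×10^-8)(1.16)/(4.374e-08) = 1.782 Ω
Seg 2: A = π(d/2)² = π(1.9350e-05 m)² = 1.176e-09 m²
R_2 = (1.07×10^-7)(2.82)/(1.176e-09) = 256.5 Ω
Seg 3: A = π(d/2)² = π(2.0350e-04 m)² = 1.301e-07 m²
R_3 = (1.07×10^-7)(0.516)/(1.301e-07) = 0.4244 Ω
R_total = R_1 + R_2 + R_3 = 259 Ω

259 Ω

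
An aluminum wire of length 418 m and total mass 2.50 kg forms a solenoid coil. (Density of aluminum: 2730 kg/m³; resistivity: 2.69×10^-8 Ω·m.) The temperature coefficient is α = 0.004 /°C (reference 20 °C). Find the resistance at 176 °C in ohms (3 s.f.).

A = m/(density·L) = 2.5/(2730×418) = 2.1908e-06 m²
R = ρL/A = (2.69×10^-8)(418)/(2.1908e-06) = 5.132 Ω
R(176 °C) = 5.132 × (1 + 0.004×156) = 8.34 Ω

8.34 Ω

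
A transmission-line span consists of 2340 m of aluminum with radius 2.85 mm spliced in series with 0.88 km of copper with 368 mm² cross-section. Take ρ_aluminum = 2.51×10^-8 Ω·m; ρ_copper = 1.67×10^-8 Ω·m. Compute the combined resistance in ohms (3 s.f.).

Segment 1: A = πr² = π(2.8500e-03 m)² = 2.552e-05 m²
R₁ = ρL/A = (2.51×10^-8)(2340)/(2.552e-05) = 2.302 Ω
Segment 2: A = 368 mm² = 3.680e-04 m²
R₂ = (1.67×10^-8)(880)/(3.680e-04) = 0.03993 Ω
R = R₁ + R₂ = 2.34 Ω

2.34 Ω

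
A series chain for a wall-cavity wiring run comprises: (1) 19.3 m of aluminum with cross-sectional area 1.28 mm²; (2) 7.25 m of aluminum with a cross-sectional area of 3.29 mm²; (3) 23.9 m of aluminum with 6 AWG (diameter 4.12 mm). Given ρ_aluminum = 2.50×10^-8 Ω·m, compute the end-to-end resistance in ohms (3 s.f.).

0.477 Ω

Seg 1: A = 1.28 mm² = 1.280e-06 m²
R_1 = (2.50×10^-8)(19.3)/(1.280e-06) = 0.377 Ω
Seg 2: A = 3.29 mm² = 3.290e-06 m²
R_2 = (2.50×10^-8)(7.25)/(3.290e-06) = 0.05509 Ω
Seg 3: A = π(4.12/2 mm)² = π(2.0600e-03 m)² = 1.333e-05 m²
R_3 = (2.50×10^-8)(23.9)/(1.333e-05) = 0.04482 Ω
R_total = R_1 + R_2 + R_3 = 0.477 Ω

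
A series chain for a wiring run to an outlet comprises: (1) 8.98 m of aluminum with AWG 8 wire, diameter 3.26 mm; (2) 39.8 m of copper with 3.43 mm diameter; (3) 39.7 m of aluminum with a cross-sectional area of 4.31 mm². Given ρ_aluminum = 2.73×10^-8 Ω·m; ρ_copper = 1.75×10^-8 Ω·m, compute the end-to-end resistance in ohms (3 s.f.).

0.356 Ω

Seg 1: A = π(3.26/2 mm)² = π(1.6300e-03 m)² = 8.347e-06 m²
R_1 = (2.73×10^-8)(8.98)/(8.347e-06) = 0.02937 Ω
Seg 2: A = π(d/2)² = π(1.7150e-03 m)² = 9.240e-06 m²
R_2 = (1.75×10^-8)(39.8)/(9.240e-06) = 0.07538 Ω
Seg 3: A = 4.31 mm² = 4.310e-06 m²
R_3 = (2.73×10^-8)(39.7)/(4.310e-06) = 0.2515 Ω
R_total = R_1 + R_2 + R_3 = 0.356 Ω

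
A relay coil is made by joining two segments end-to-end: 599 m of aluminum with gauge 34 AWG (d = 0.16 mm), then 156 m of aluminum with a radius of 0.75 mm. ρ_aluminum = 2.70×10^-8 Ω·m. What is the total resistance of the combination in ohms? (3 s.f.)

807 Ω

Segment 1: A = π(0.16/2 mm)² = π(8.0000e-05 m)² = 2.011e-08 m²
R₁ = ρL/A = (2.70×10^-8)(599)/(2.011e-08) = 804.4 Ω
Segment 2: A = πr² = π(7.5000e-04 m)² = 1.767e-06 m²
R₂ = (2.70×10^-8)(156)/(1.767e-06) = 2.384 Ω
R = R₁ + R₂ = 807 Ω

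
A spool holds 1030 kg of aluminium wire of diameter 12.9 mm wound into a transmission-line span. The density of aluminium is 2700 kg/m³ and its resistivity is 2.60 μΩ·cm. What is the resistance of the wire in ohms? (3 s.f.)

ρ = 2.60 μΩ·cm = 2.60×10^-8 Ω·m
A = π(d/2)² = π(6.4500e-03 m)² = 1.3070e-04 m²
L = m/(density·A) = 1030/(2700×1.3070e-04) = 2919 m
R = ρL/A = (2.60×10^-8)(2919)/(1.3070e-04) = 0.581 Ω

0.581 Ω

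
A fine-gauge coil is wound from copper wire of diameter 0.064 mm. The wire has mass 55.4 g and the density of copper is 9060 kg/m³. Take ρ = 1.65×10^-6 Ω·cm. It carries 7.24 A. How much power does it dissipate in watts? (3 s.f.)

ρ = 1.65×10^-6 Ω·cm = 1.65×10^-8 Ω·m
A = π(d/2)² = π(3.2000e-05 m)² = 3.2170e-09 m²
L = m/(density·A) = 0.0554/(9060×3.2170e-09) = 1901 m
R = ρL/A = (1.65×10^-8)(1901)/(3.2170e-09) = 9749 Ω
P = I²R = (7.24)² × 9749 = 5.11×10^5 W

5.11×10^5 W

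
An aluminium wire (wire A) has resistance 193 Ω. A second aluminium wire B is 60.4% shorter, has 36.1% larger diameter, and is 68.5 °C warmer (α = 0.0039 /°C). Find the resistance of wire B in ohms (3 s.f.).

52.3 Ω

R ∝ ρL/d² with ρ ∝ (1+αΔT), so R_B/R_A = (1 − 60.4/100) × (1 + 36.1/100)⁻² × (1 + 0.0039×68.5)
= 0.396 × 0.5399 × 1.267 = 0.2709
R_B = 0.2709 × 193 = 52.3 Ω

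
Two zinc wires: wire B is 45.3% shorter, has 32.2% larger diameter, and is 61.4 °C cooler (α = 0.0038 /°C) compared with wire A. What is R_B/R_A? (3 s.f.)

0.240

R ∝ ρL/d² with ρ ∝ (1+αΔT), so R_B/R_A = (1 − 45.3/100) × (1 + 32.2/100)⁻² × (1 − 0.0038×61.4)
= 0.547 × 0.5722 × 0.7667 = 0.240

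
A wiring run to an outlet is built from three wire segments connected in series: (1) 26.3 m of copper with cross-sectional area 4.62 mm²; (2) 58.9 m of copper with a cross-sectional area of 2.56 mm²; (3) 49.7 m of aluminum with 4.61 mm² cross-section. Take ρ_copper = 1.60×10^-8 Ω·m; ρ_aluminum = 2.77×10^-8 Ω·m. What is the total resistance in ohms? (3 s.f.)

Seg 1: A = 4.62 mm² = 4.620e-06 m²
R_1 = (1.60×10^-8)(26.3)/(4.620e-06) = 0.09108 Ω
Seg 2: A = 2.56 mm² = 2.560e-06 m²
R_2 = (1.60×10^-8)(58.9)/(2.560e-06) = 0.3681 Ω
Seg 3: A = 4.61 mm² = 4.610e-06 m²
R_3 = (2.77×10^-8)(49.7)/(4.610e-06) = 0.2986 Ω
R_total = R_1 + R_2 + R_3 = 0.758 Ω

0.758 Ω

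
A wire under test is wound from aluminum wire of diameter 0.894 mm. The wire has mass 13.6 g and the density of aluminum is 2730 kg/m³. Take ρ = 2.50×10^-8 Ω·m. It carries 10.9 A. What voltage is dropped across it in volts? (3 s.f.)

3.45 V

A = π(d/2)² = π(4.4700e-04 m)² = 6.2772e-07 m²
L = m/(density·A) = 0.0136/(2730×6.2772e-07) = 7.936 m
R = ρL/A = (2.50×10^-8)(7.936)/(6.2772e-07) = 0.3161 Ω
V = IR = 10.9 × 0.3161 = 3.45 V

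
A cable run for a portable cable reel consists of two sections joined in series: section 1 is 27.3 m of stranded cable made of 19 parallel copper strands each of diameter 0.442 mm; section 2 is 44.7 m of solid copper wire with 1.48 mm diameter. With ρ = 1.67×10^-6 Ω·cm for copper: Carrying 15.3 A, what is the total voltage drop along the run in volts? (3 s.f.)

9.03 V

ρ = 1.67×10^-6 Ω·cm = 1.67×10^-8 Ω·m
Section 1: A_strand = π(2.2100e-04)² = 1.534e-07 m²; R₁ = ρL/(N·A_s) = (1.67×10^-8)(27.3)/(19×1.534e-07) = 0.1564 Ω
Section 2: A = π(d/2)² = π(7.4000e-04 m)² = 1.720e-06 m²
R₂ = (1.67×10^-8)(44.7)/(1.720e-06) = 0.4339 Ω
R = R₁ + R₂ = 0.5903 Ω
V = IR = 15.3 × 0.5903 = 9.03 V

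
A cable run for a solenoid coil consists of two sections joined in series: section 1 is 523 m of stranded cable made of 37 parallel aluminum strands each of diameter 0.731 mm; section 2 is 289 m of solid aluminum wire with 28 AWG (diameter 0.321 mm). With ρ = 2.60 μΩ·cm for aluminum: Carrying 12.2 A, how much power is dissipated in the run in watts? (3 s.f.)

ρ = 2.60 μΩ·cm = 2.60×10^-8 Ω·m
Section 1: A_strand = π(3.6550e-04)² = 4.197e-07 m²; R₁ = ρL/(N·A_s) = (2.60×10^-8)(523)/(37×4.197e-07) = 0.8757 Ω
Section 2: A = π(0.321/2 mm)² = π(1.6050e-04 m)² = 8.093e-08 m²
R₂ = (2.60×10^-8)(289)/(8.093e-08) = 92.85 Ω
R = R₁ + R₂ = 93.72 Ω
P = I²R = (12.2)² × 93.72 = 13900 W

13900 W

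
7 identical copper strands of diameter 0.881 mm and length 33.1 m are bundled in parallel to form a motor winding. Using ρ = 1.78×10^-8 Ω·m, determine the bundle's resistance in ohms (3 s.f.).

0.138 Ω

A_strand = π(4.4050e-04 m)² = 6.096e-07 m²
R_strand = ρL/A = (1.78×10^-8)(33.1)/(6.096e-07) = 0.9665 Ω
R_total = R_strand/N = 0.9665/7 = 0.138 Ω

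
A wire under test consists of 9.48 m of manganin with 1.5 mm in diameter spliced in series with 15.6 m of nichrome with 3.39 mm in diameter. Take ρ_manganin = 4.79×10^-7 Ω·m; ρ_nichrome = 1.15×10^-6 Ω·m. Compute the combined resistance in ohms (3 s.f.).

Segment 1: A = π(d/2)² = π(7.5000e-04 m)² = 1.767e-06 m²
R₁ = ρL/A = (4.79×10^-7)(9.48)/(1.767e-06) = 2.57 Ω
Segment 2: A = π(d/2)² = π(1.6950e-03 m)² = 9.026e-06 m²
R₂ = (1.15×10^-6)(15.6)/(9.026e-06) = 1.988 Ω
R = R₁ + R₂ = 4.56 Ω

4.56 Ω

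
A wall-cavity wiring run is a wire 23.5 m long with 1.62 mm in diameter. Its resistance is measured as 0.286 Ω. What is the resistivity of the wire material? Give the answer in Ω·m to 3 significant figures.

2.51×10^-8 Ω·m

A = π(d/2)² = π(8.1000e-04 m)² = 2.061e-06 m²
ρ = RA/L = (0.286)(2.061e-06)/(23.5) = 2.51×10^-8 Ω·m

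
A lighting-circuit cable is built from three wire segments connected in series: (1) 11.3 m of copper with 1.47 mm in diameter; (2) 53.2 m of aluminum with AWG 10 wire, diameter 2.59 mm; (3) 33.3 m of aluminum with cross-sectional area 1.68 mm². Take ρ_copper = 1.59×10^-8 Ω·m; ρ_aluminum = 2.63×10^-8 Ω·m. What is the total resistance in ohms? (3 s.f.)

0.893 Ω

Seg 1: A = π(d/2)² = π(7.3500e-04 m)² = 1.697e-06 m²
R_1 = (1.59×10^-8)(11.3)/(1.697e-06) = 0.1059 Ω
Seg 2: A = π(2.59/2 mm)² = π(1.2950e-03 m)² = 5.269e-06 m²
R_2 = (2.63×10^-8)(53.2)/(5.269e-06) = 0.2656 Ω
Seg 3: A = 1.68 mm² = 1.680e-06 m²
R_3 = (2.63×10^-8)(33.3)/(1.680e-06) = 0.5213 Ω
R_total = R_1 + R_2 + R_3 = 0.893 Ω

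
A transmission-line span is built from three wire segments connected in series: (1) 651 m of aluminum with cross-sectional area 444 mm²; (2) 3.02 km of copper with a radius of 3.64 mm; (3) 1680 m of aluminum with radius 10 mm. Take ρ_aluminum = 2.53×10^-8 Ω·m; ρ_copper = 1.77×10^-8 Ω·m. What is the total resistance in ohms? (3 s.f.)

Seg 1: A = 444 mm² = 4.440e-04 m²
R_1 = (2.53×10^-8)(651)/(4.440e-04) = 0.0371 Ω
Seg 2: A = πr² = π(3.6400e-03 m)² = 4.162e-05 m²
R_2 = (1.77×10^-8)(3020)/(4.162e-05) = 1.284 Ω
Seg 3: A = πr² = π(1.0000e-02 m)² = 3.142e-04 m²
R_3 = (2.53×10^-8)(1680)/(3.142e-04) = 0.1353 Ω
R_total = R_1 + R_2 + R_3 = 1.46 Ω

1.46 Ω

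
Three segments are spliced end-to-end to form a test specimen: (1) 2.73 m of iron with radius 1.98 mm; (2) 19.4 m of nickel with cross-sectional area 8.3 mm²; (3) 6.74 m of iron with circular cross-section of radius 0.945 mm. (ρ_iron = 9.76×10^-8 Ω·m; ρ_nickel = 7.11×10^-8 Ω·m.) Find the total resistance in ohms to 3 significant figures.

0.422 Ω

Seg 1: A = πr² = π(1.9800e-03 m)² = 1.232e-05 m²
R_1 = (9.76×10^-8)(2.73)/(1.232e-05) = 0.02163 Ω
Seg 2: A = 8.3 mm² = 8.300e-06 m²
R_2 = (7.11×10^-8)(19.4)/(8.300e-06) = 0.1662 Ω
Seg 3: A = πr² = π(9.4500e-04 m)² = 2.806e-06 m²
R_3 = (9.76×10^-8)(6.74)/(2.806e-06) = 0.2345 Ω
R_total = R_1 + R_2 + R_3 = 0.422 Ω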